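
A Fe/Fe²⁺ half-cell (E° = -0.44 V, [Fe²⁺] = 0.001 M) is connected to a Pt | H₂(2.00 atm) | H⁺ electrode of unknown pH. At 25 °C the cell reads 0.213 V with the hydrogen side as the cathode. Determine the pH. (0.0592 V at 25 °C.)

E°_cell = 0.44 V and n = 2.
log Q = n(E° − E)/0.0592 = 2×(0.44 − 0.213)/0.0592 = 7.669.
With Q = [Fe²⁺]·P(H₂) / [H⁺]^2, solving for [H⁺] gives log[H⁺] = -5.184, so pH = 5.18.

pH = 5.18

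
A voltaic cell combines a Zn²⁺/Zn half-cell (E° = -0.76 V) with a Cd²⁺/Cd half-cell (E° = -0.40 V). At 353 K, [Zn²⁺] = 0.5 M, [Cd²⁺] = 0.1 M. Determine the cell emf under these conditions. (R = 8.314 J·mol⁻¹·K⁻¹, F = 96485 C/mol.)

The Cd²⁺/Cd couple has the higher reduction potential and acts as the cathode, so E°_cell = -0.40 − (-0.76) = 0.36 V.
Balancing electrons gives n = 2; the reaction quotient is Q = [Zn²⁺]/[Cd²⁺] = 5.00.
E = E° − (RT/nF) ln Q = 0.36 − (8.314×353)/(2×96485) × (1.609) = 0.360 − 0.024 = 0.336 V.

0.336 V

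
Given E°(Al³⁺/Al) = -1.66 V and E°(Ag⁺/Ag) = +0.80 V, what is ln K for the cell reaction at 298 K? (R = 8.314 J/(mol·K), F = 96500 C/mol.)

E°_cell = +0.80 − (-1.66) = 2.46 V, with n = 3 electrons transferred.
At equilibrium E = 0, so the Nernst equation gives ln K = nFE°/RT = (3)(96500)(2.46)/((8.314)(298)) = 287.45.

ln K = 287.4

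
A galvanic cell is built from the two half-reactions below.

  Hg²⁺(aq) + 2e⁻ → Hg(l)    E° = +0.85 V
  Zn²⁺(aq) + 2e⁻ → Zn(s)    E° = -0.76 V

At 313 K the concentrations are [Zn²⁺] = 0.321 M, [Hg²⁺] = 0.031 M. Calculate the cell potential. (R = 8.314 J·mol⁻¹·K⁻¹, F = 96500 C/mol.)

The Hg²⁺/Hg couple has the higher reduction potential and acts as the cathode, so E°_cell = +0.85 − (-0.76) = 1.61 V.
Balancing electrons gives n = 2; the reaction quotient is Q = [Zn²⁺]/[Hg²⁺] = 10.4.
E = E° − (RT/nF) ln Q = 1.61 − (8.314×313)/(2×96500) × (2.337) = 1.610 − 0.032 = 1.578 V.

1.58 V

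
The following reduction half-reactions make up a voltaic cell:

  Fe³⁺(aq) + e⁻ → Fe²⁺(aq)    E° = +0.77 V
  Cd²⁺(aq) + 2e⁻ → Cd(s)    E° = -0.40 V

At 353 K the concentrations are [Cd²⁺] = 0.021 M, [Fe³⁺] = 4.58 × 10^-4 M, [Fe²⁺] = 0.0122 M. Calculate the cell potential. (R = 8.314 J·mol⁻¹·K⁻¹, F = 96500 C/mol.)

1.13 V

The Fe³⁺/Fe²⁺ couple has the higher reduction potential and acts as the cathode, so E°_cell = +0.77 − (-0.40) = 1.17 V.
Balancing electrons gives n = 2; the reaction quotient is Q = [Cd²⁺]·[Fe²⁺]^2/[Fe³⁺]^2 = 14.9.
E = E° − (RT/nF) ln Q = 1.17 − (8.314×353)/(2×96500) × (2.701) = 1.170 − 0.041 = 1.129 V.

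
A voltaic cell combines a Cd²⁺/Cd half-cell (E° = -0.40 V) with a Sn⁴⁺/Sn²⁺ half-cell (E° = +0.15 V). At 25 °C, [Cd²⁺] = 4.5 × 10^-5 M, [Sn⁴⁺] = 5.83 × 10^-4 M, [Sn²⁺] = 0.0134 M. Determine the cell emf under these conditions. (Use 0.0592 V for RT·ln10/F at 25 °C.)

The Sn⁴⁺/Sn²⁺ couple has the higher reduction potential and acts as the cathode, so E°_cell = +0.15 − (-0.40) = 0.55 V.
Balancing electrons gives n = 2; the reaction quotient is Q = [Cd²⁺]·[Sn²⁺]/[Sn⁴⁺] = 0.00103.
At 25 °C, E = E° − (0.0592/n) log Q = 0.55 − (0.0592/2)(-2.985) = 0.550 + 0.088 = 0.638 V.

0.638 V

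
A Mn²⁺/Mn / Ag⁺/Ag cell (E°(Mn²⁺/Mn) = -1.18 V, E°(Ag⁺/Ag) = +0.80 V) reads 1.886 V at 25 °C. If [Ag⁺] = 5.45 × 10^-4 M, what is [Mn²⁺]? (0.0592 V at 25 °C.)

From the Nernst equation, log Q = n(E° − E)/0.0592 = 2(1.98 − 1.886)/0.0592 = 3.176, so Q = 1500.
With Q = [Mn²⁺]/[Ag⁺]^2 and the known concentrations, [Mn²⁺] in the numerator gives [Mn²⁺] = 4.5 × 10^-4 M.

4.5 × 10^-4 M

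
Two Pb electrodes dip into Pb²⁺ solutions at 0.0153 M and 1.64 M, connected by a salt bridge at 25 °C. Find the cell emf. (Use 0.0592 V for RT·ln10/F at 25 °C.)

0.060 V

Both half-cells are Pb²⁺/Pb, so E°_cell = 0. The concentrated side is the cathode; the cell reaction moves Pb²⁺ from high to low concentration with n = 2.
Q = [Pb²⁺]_dilute/[Pb²⁺]_conc = 0.0153/1.64 = 0.00933.
E = 0 − (0.0592/2) log Q = −(0.0592/2)(-2.030) = 0.0601 V.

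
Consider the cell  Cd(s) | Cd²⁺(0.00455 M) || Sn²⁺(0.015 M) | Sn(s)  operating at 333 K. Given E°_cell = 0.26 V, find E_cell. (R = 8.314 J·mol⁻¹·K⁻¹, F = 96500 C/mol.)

Balancing electrons gives n = 2; the reaction quotient is Q = [Cd²⁺]/[Sn²⁺] = 0.303.
E = E° − (RT/nF) ln Q = 0.26 − (8.314×333)/(2×96500) × (-1.193) = 0.260 + 0.017 = 0.277 V.

0.277 V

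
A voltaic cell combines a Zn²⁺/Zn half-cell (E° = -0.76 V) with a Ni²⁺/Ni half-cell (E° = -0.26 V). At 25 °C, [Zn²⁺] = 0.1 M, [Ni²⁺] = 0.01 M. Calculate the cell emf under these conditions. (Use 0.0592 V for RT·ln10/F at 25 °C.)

0.470 V

The Ni²⁺/Ni couple has the higher reduction potential and acts as the cathode, so E°_cell = -0.26 − (-0.76) = 0.50 V.
Balancing electrons gives n = 2; the reaction quotient is Q = [Zn²⁺]/[Ni²⁺] = 10.0.
At 25 °C, E = E° − (0.0592/n) log Q = 0.50 − (0.0592/2)(1.000) = 0.500 − 0.030 = 0.470 V.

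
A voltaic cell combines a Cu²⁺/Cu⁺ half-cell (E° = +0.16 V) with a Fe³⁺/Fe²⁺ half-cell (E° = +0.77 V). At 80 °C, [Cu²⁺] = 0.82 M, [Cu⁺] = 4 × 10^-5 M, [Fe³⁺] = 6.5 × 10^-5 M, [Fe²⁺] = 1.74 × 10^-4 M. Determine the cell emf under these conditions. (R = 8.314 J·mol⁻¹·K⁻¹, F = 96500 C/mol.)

0.278 V

The Fe³⁺/Fe²⁺ couple has the higher reduction potential and acts as the cathode, so E°_cell = +0.77 − (+0.16) = 0.61 V.
Balancing electrons gives n = 1; the reaction quotient is Q = [Cu²⁺]·[Fe²⁺]/([Cu⁺]·[Fe³⁺]) = 5.49 × 10^4.
E = E° − (RT/nF) ln Q = 0.61 − (8.314×353)/(1×96500) × (10.913) = 0.610 − 0.332 = 0.278 V.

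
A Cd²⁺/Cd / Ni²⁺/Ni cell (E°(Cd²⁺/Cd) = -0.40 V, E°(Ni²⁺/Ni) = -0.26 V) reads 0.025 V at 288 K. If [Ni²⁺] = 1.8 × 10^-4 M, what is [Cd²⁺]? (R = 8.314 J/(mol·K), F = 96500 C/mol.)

1.9 M

From the Nernst equation, ln Q = nF(E° − E)/RT = 2×96500×(0.14 − 0.025)/(8.314×288) = 9.269, so Q = 1.06 × 10^4.
With Q = [Cd²⁺]/[Ni²⁺] and the known concentrations, [Cd²⁺] in the numerator gives [Cd²⁺] = 1.9 M.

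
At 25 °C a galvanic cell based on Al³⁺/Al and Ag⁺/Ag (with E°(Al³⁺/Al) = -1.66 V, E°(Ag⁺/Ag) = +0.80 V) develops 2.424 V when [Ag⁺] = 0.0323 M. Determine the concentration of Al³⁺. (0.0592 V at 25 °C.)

From the Nernst equation, log Q = n(E° − E)/0.0592 = 3(2.46 − 2.424)/0.0592 = 1.824, so Q = 66.7.
With Q = [Al³⁺]/[Ag⁺]^3 and the known concentrations, [Al³⁺] in the numerator gives [Al³⁺] = 0.0022 M.

0.0022 M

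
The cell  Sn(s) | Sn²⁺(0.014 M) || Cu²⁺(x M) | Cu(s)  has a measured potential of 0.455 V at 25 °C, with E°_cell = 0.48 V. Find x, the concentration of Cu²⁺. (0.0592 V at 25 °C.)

From the Nernst equation, log Q = n(E° − E)/0.0592 = 2(0.48 − 0.455)/0.0592 = 0.845, so Q = 6.99.
With Q = [Sn²⁺]/[Cu²⁺] and the known concentrations, [Cu²⁺] in the denominator gives [Cu²⁺] = 0.002 M.

0.002 M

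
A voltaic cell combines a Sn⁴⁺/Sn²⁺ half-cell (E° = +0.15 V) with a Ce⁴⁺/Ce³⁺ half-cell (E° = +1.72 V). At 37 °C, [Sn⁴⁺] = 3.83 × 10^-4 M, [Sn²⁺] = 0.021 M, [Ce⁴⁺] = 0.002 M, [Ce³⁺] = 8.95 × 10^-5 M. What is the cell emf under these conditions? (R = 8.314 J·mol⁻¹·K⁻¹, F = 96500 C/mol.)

1.71 V

The Ce⁴⁺/Ce³⁺ couple has the higher reduction potential and acts as the cathode, so E°_cell = +1.72 − (+0.15) = 1.57 V.
Balancing electrons gives n = 2; the reaction quotient is Q = [Sn⁴⁺]·[Ce³⁺]^2/([Sn²⁺]·[Ce⁴⁺]^2) = 3.65 × 10^-5.
E = E° − (RT/nF) ln Q = 1.57 − (8.314×310)/(2×96500) × (-10.218) = 1.570 + 0.136 = 1.706 V.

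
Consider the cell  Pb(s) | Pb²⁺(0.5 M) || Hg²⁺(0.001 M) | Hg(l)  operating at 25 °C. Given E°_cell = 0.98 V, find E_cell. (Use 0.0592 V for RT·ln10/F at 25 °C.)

Balancing electrons gives n = 2; the reaction quotient is Q = [Pb²⁺]/[Hg²⁺] = 500.
At 25 °C, E = E° − (0.0592/n) log Q = 0.98 − (0.0592/2)(2.699) = 0.980 − 0.080 = 0.900 V.

0.900 V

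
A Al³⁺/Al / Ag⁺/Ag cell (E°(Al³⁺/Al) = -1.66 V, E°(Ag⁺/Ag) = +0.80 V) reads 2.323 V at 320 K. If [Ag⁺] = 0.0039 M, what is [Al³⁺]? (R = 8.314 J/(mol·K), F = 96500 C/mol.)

From the Nernst equation, ln Q = nF(E° − E)/RT = 3×96500×(2.46 − 2.323)/(8.314×320) = 14.908, so Q = 2.98 × 10^6.
With Q = [Al³⁺]/[Ag⁺]^3 and the known concentrations, [Al³⁺] in the numerator gives [Al³⁺] = 0.18 M.

0.18 M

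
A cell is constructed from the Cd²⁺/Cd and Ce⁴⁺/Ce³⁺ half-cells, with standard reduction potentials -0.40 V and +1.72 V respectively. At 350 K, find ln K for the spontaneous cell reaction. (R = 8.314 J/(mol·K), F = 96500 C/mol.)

E°_cell = +1.72 − (-0.40) = 2.12 V, with n = 2 electrons transferred.
At equilibrium E = 0, so the Nernst equation gives ln K = nFE°/RT = (2)(96500)(2.12)/((8.314)(350)) = 140.61.

ln K = 140.6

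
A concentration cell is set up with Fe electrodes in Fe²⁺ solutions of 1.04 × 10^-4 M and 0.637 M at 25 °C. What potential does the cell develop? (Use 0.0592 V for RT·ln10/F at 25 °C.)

Both half-cells are Fe²⁺/Fe, so E°_cell = 0. The concentrated side is the cathode; the cell reaction moves Fe²⁺ from high to low concentration with n = 2.
Q = [Fe²⁺]_dilute/[Fe²⁺]_conc = 1.04 × 10^-4/0.637 = 1.63 × 10^-4.
E = 0 − (0.0592/2) log Q = −(0.0592/2)(-3.787) = 0.1121 V.

0.11 V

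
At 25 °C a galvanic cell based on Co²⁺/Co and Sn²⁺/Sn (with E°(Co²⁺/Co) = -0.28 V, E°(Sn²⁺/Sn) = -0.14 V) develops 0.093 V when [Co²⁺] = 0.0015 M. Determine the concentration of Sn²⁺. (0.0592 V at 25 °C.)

3.9 × 10^-5 M

From the Nernst equation, log Q = n(E° − E)/0.0592 = 2(0.14 − 0.093)/0.0592 = 1.588, so Q = 38.7.
With Q = [Co²⁺]/[Sn²⁺] and the known concentrations, [Sn²⁺] in the denominator gives [Sn²⁺] = 3.9 × 10^-5 M.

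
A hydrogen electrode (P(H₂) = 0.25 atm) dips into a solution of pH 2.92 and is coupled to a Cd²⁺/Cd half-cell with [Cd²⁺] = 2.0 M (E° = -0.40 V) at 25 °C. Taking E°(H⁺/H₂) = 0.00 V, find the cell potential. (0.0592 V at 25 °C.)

The hydrogen couple is the cathode, so E°_cell = 0.40 V; n = 2.
[H⁺] = 10^(−2.92) = 0.0012 M, and Q = [Cd²⁺]·P(H₂) / [H⁺]^2 = 3.46 × 10^5.
E = E° − (0.0592/2) log Q = 0.40 − (0.0592/2)(5.539) = 0.236 V.

0.24 V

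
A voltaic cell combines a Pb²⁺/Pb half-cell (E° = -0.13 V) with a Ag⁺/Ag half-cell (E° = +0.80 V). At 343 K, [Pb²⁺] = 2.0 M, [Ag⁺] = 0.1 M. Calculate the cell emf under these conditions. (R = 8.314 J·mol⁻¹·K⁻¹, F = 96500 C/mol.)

0.852 V

The Ag⁺/Ag couple has the higher reduction potential and acts as the cathode, so E°_cell = +0.80 − (-0.13) = 0.93 V.
Balancing electrons gives n = 2; the reaction quotient is Q = [Pb²⁺]/[Ag⁺]^2 = 200.
E = E° − (RT/nF) ln Q = 0.93 − (8.314×343)/(2×96500) × (5.298) = 0.930 − 0.078 = 0.852 V.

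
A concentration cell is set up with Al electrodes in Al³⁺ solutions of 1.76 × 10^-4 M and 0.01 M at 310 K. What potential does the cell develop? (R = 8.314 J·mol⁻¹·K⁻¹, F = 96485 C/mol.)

Both half-cells are Al³⁺/Al, so E°_cell = 0. The concentrated side is the cathode; the cell reaction moves Al³⁺ from high to low concentration with n = 3.
Q = [Al³⁺]_dilute/[Al³⁺]_conc = 1.76 × 10^-4/0.01 = 0.0176.
E = 0 − (RT/nF) ln Q = −((8.314×310)/(3×96485))(-4.040) = 0.0360 V.

0.036 V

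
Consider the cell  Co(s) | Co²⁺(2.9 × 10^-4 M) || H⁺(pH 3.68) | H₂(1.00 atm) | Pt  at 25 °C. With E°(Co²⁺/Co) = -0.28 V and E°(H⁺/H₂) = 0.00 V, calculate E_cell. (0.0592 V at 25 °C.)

0.17 V

The hydrogen couple is the cathode, so E°_cell = 0.28 V; n = 2.
[H⁺] = 10^(−3.68) = 2.1 × 10^-4 M, and Q = [Co²⁺]·P(H₂) / [H⁺]^2 = 6640.
E = E° − (0.0592/2) log Q = 0.28 − (0.0592/2)(3.822) = 0.167 V.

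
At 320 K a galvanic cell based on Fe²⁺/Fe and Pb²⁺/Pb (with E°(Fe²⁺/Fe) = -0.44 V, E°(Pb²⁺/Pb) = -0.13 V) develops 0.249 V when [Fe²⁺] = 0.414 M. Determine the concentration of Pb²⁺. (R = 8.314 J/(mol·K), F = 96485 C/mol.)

From the Nernst equation, ln Q = nF(E° − E)/RT = 2×96485×(0.31 − 0.249)/(8.314×320) = 4.424, so Q = 83.5.
With Q = [Fe²⁺]/[Pb²⁺] and the known concentrations, [Pb²⁺] in the denominator gives [Pb²⁺] = 0.005 M.

0.005 M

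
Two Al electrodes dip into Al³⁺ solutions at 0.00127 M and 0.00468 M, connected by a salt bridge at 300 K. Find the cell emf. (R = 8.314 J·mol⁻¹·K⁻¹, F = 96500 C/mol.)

Both half-cells are Al³⁺/Al, so E°_cell = 0. The concentrated side is the cathode; the cell reaction moves Al³⁺ from high to low concentration with n = 3.
Q = [Al³⁺]_dilute/[Al³⁺]_conc = 0.00127/0.00468 = 0.271.
E = 0 − (RT/nF) ln Q = −((8.314×300)/(3×96500))(-1.304) = 0.0112 V.

0.011 V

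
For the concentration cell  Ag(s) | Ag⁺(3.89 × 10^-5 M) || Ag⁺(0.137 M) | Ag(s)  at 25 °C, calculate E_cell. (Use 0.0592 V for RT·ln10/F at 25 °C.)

Both half-cells are Ag⁺/Ag, so E°_cell = 0. The concentrated side is the cathode; the cell reaction moves Ag⁺ from high to low concentration with n = 1.
Q = [Ag⁺]_dilute/[Ag⁺]_conc = 3.89 × 10^-5/0.137 = 2.84 × 10^-4.
E = 0 − (0.0592/1) log Q = −(0.0592/1)(-3.547) = 0.2100 V.

0.21 V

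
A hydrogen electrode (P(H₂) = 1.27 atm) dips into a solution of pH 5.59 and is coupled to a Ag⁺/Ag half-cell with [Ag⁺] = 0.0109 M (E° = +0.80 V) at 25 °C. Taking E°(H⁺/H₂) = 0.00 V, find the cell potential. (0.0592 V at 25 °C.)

The Ag⁺/Ag couple is the cathode, so E°_cell = 0.80 V; n = 2.
[H⁺] = 10^(−5.59) = 2.6 × 10^-6 M, and Q = [H⁺]^2 / ([Ag⁺]^2·P(H₂)) = 4.38 × 10^-8.
E = E° − (0.0592/2) log Q = 0.80 − (0.0592/2)(-7.359) = 1.018 V.

1.02 V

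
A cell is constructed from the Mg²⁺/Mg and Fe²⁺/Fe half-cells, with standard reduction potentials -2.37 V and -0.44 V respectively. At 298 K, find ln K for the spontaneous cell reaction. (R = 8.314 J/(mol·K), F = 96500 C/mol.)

E°_cell = -0.44 − (-2.37) = 1.93 V, with n = 2 electrons transferred.
At equilibrium E = 0, so the Nernst equation gives ln K = nFE°/RT = (2)(96500)(1.93)/((8.314)(298)) = 150.34.

ln K = 150.3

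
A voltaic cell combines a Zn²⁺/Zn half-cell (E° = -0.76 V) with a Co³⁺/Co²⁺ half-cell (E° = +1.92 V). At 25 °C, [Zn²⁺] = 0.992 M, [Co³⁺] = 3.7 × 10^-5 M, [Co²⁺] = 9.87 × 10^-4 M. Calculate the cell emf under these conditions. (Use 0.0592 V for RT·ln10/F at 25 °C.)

The Co³⁺/Co²⁺ couple has the higher reduction potential and acts as the cathode, so E°_cell = +1.92 − (-0.76) = 2.68 V.
Balancing electrons gives n = 2; the reaction quotient is Q = [Zn²⁺]·[Co²⁺]^2/[Co³⁺]^2 = 706.
At 25 °C, E = E° − (0.0592/n) log Q = 2.68 − (0.0592/2)(2.849) = 2.680 − 0.084 = 2.596 V.

2.60 V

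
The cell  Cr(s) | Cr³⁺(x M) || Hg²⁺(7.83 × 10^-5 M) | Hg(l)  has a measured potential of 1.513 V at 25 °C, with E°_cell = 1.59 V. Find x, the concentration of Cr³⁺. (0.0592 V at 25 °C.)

From the Nernst equation, log Q = n(E° − E)/0.0592 = 6(1.59 − 1.513)/0.0592 = 7.804, so Q = 6.37 × 10^7.
With Q = [Cr³⁺]^2/[Hg²⁺]^3 and the known concentrations, [Cr³⁺]^2 in the numerator gives [Cr³⁺] = 0.0055 M.

0.0055 M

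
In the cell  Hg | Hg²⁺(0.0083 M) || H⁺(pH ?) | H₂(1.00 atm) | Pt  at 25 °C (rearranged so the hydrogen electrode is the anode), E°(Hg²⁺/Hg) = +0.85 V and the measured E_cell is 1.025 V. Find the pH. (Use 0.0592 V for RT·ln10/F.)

pH = 4.00

E°_cell = 0.85 V and n = 2.
log Q = n(E° − E)/0.0592 = 2×(0.85 − 1.025)/0.0592 = -5.912.
With Q = [H⁺]^2 / ([Hg²⁺]·P(H₂)), solving for [H⁺] gives log[H⁺] = -3.997, so pH = 4.00.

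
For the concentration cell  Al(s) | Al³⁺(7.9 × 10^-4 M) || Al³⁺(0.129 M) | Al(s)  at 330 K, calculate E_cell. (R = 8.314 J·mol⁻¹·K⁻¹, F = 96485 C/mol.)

0.048 V

Both half-cells are Al³⁺/Al, so E°_cell = 0. The concentrated side is the cathode; the cell reaction moves Al³⁺ from high to low concentration with n = 3.
Q = [Al³⁺]_dilute/[Al³⁺]_conc = 7.9 × 10^-4/0.129 = 0.00612.
E = 0 − (RT/nF) ln Q = −((8.314×330)/(3×96485))(-5.096) = 0.0483 V.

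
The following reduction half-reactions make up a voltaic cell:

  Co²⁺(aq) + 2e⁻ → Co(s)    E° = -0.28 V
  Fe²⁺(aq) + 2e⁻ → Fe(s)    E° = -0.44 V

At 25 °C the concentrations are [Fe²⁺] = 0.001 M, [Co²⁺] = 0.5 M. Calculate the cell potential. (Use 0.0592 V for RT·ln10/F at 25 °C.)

The Co²⁺/Co couple has the higher reduction potential and acts as the cathode, so E°_cell = -0.28 − (-0.44) = 0.16 V.
Balancing electrons gives n = 2; the reaction quotient is Q = [Fe²⁺]/[Co²⁺] = 0.00200.
At 25 °C, E = E° − (0.0592/n) log Q = 0.16 − (0.0592/2)(-2.699) = 0.160 + 0.080 = 0.240 V.

0.240 V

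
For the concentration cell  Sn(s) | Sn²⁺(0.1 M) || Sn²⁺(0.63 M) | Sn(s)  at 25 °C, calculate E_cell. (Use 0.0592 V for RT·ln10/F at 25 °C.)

Both half-cells are Sn²⁺/Sn, so E°_cell = 0. The concentrated side is the cathode; the cell reaction moves Sn²⁺ from high to low concentration with n = 2.
Q = [Sn²⁺]_dilute/[Sn²⁺]_conc = 0.1/0.63 = 0.159.
E = 0 − (0.0592/2) log Q = −(0.0592/2)(-0.799) = 0.0237 V.

0.024 V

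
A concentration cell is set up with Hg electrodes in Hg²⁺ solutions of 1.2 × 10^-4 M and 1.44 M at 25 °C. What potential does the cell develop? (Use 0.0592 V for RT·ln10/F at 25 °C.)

Both half-cells are Hg²⁺/Hg, so E°_cell = 0. The concentrated side is the cathode; the cell reaction moves Hg²⁺ from high to low concentration with n = 2.
Q = [Hg²⁺]_dilute/[Hg²⁺]_conc = 1.2 × 10^-4/1.44 = 8.33 × 10^-5.
E = 0 − (0.0592/2) log Q = −(0.0592/2)(-4.079) = 0.1207 V.

0.12 V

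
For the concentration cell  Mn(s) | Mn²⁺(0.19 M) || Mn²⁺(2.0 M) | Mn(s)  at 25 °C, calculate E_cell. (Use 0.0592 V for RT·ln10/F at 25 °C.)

Both half-cells are Mn²⁺/Mn, so E°_cell = 0. The concentrated side is the cathode; the cell reaction moves Mn²⁺ from high to low concentration with n = 2.
Q = [Mn²⁺]_dilute/[Mn²⁺]_conc = 0.19/2.0 = 0.0950.
E = 0 − (0.0592/2) log Q = −(0.0592/2)(-1.022) = 0.0303 V.

0.030 V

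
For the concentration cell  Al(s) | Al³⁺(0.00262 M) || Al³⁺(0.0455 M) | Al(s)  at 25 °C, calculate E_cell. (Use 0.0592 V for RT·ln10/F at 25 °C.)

Both half-cells are Al³⁺/Al, so E°_cell = 0. The concentrated side is the cathode; the cell reaction moves Al³⁺ from high to low concentration with n = 3.
Q = [Al³⁺]_dilute/[Al³⁺]_conc = 0.00262/0.0455 = 0.0576.
E = 0 − (0.0592/3) log Q = −(0.0592/3)(-1.240) = 0.0245 V.

0.024 V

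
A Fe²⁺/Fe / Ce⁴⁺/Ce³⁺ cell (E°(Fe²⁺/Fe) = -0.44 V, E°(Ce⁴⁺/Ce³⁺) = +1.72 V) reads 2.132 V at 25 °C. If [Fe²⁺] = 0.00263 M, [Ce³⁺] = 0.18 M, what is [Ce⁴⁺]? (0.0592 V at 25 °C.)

From the Nernst equation, log Q = n(E° − E)/0.0592 = 2(2.16 − 2.132)/0.0592 = 0.946, so Q = 8.83.
With Q = [Fe²⁺]·[Ce³⁺]^2/[Ce⁴⁺]^2 and the known concentrations, [Ce⁴⁺]^2 in the denominator gives [Ce⁴⁺] = 0.0031 M.

0.0031 M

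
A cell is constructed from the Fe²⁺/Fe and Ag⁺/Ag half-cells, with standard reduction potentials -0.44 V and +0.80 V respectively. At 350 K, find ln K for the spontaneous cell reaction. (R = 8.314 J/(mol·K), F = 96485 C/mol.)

ln K = 82.2

E°_cell = +0.80 − (-0.44) = 1.24 V, with n = 2 electrons transferred.
At equilibrium E = 0, so the Nernst equation gives ln K = nFE°/RT = (2)(96485)(1.24)/((8.314)(350)) = 82.23.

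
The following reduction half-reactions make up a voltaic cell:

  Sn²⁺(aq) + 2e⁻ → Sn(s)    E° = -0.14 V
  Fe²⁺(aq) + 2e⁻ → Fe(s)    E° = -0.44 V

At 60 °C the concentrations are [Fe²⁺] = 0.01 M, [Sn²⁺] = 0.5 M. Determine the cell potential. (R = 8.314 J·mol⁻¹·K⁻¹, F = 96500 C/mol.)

The Sn²⁺/Sn couple has the higher reduction potential and acts as the cathode, so E°_cell = -0.14 − (-0.44) = 0.30 V.
Balancing electrons gives n = 2; the reaction quotient is Q = [Fe²⁺]/[Sn²⁺] = 0.0200.
E = E° − (RT/nF) ln Q = 0.30 − (8.314×333)/(2×96500) × (-3.912) = 0.300 + 0.056 = 0.356 V.

0.356 V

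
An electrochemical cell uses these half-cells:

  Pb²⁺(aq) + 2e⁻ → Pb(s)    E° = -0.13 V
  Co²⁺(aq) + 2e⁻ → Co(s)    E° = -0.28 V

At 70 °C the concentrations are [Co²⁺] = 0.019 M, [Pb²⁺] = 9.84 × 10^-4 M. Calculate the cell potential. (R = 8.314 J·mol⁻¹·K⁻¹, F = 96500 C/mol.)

0.106 V

The Pb²⁺/Pb couple has the higher reduction potential and acts as the cathode, so E°_cell = -0.13 − (-0.28) = 0.15 V.
Balancing electrons gives n = 2; the reaction quotient is Q = [Co²⁺]/[Pb²⁺] = 19.3.
E = E° − (RT/nF) ln Q = 0.15 − (8.314×343)/(2×96500) × (2.961) = 0.150 − 0.044 = 0.106 V.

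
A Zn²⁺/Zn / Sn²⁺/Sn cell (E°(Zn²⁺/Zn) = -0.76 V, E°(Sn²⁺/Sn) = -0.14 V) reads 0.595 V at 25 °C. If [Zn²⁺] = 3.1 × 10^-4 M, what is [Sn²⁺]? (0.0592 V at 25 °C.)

4.4 × 10^-5 M

From the Nernst equation, log Q = n(E° − E)/0.0592 = 2(0.62 − 0.595)/0.0592 = 0.845, so Q = 6.99.
With Q = [Zn²⁺]/[Sn²⁺] and the known concentrations, [Sn²⁺] in the denominator gives [Sn²⁺] = 4.4 × 10^-5 M.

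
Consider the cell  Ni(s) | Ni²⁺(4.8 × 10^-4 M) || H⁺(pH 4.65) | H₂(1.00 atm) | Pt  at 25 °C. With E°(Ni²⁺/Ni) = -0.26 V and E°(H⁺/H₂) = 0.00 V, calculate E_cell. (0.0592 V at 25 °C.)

The hydrogen couple is the cathode, so E°_cell = 0.26 V; n = 2.
[H⁺] = 10^(−4.65) = 2.2 × 10^-5 M, and Q = [Ni²⁺]·P(H₂) / [H⁺]^2 = 9.58 × 10^5.
E = E° − (0.0592/2) log Q = 0.26 − (0.0592/2)(5.981) = 0.083 V.

0.083 V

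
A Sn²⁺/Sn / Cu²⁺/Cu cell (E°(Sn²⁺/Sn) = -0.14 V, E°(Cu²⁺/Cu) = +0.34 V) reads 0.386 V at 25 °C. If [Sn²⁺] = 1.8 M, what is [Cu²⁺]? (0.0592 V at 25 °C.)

0.0012 M

From the Nernst equation, log Q = n(E° − E)/0.0592 = 2(0.48 − 0.386)/0.0592 = 3.176, so Q = 1500.
With Q = [Sn²⁺]/[Cu²⁺] and the known concentrations, [Cu²⁺] in the denominator gives [Cu²⁺] = 0.0012 M.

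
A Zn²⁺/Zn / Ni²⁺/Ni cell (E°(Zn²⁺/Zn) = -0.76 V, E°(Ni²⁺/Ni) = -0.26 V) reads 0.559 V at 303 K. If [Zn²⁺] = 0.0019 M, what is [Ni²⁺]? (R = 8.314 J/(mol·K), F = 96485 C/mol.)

0.17 M

From the Nernst equation, ln Q = nF(E° − E)/RT = 2×96485×(0.50 − 0.559)/(8.314×303) = -4.519, so Q = 0.0109.
With Q = [Zn²⁺]/[Ni²⁺] and the known concentrations, [Ni²⁺] in the denominator gives [Ni²⁺] = 0.17 M.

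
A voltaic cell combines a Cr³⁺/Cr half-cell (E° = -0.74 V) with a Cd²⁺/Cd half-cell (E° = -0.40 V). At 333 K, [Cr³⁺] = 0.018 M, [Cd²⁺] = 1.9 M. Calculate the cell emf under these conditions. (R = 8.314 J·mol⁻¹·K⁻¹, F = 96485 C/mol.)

The Cd²⁺/Cd couple has the higher reduction potential and acts as the cathode, so E°_cell = -0.40 − (-0.74) = 0.34 V.
Balancing electrons gives n = 6; the reaction quotient is Q = [Cr³⁺]^2/[Cd²⁺]^3 = 4.72 × 10^-5.
E = E° − (RT/nF) ln Q = 0.34 − (8.314×333)/(6×96485) × (-9.960) = 0.340 + 0.048 = 0.388 V.

0.388 V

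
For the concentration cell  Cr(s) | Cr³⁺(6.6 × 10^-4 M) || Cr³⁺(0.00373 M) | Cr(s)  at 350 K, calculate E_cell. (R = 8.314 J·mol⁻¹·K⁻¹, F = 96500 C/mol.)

Both half-cells are Cr³⁺/Cr, so E°_cell = 0. The concentrated side is the cathode; the cell reaction moves Cr³⁺ from high to low concentration with n = 3.
Q = [Cr³⁺]_dilute/[Cr³⁺]_conc = 6.6 × 10^-4/0.00373 = 0.177.
E = 0 − (RT/nF) ln Q = −((8.314×350)/(3×96500))(-1.732) = 0.0174 V.

0.017 V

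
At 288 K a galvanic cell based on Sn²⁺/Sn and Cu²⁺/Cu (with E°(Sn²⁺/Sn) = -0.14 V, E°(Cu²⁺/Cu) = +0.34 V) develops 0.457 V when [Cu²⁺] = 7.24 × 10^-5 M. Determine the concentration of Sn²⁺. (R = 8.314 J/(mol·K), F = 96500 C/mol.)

4.6 × 10^-4 M

From the Nernst equation, ln Q = nF(E° − E)/RT = 2×96500×(0.48 − 0.457)/(8.314×288) = 1.854, so Q = 6.38.
With Q = [Sn²⁺]/[Cu²⁺] and the known concentrations, [Sn²⁺] in the numerator gives [Sn²⁺] = 4.6 × 10^-4 M.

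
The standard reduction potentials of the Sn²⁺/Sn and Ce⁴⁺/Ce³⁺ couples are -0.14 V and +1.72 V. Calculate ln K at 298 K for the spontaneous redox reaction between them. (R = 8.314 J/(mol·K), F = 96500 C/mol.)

ln K = 144.9

E°_cell = +1.72 − (-0.14) = 1.86 V, with n = 2 electrons transferred.
At equilibrium E = 0, so the Nernst equation gives ln K = nFE°/RT = (2)(96500)(1.86)/((8.314)(298)) = 144.89.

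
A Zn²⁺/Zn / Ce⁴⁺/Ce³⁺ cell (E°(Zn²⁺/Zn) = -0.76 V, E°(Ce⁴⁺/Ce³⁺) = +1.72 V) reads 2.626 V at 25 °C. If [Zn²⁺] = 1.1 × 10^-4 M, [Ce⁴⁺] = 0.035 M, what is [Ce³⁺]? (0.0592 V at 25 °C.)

From the Nernst equation, log Q = n(E° − E)/0.0592 = 2(2.48 − 2.626)/0.0592 = -4.932, so Q = 1.17 × 10^-5.
With Q = [Zn²⁺]·[Ce³⁺]^2/[Ce⁴⁺]^2 and the known concentrations, [Ce³⁺]^2 in the numerator gives [Ce³⁺] = 0.011 M.

0.011 M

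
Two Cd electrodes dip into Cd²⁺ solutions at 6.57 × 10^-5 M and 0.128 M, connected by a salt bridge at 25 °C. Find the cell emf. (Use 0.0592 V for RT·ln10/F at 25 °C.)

0.097 V

Both half-cells are Cd²⁺/Cd, so E°_cell = 0. The concentrated side is the cathode; the cell reaction moves Cd²⁺ from high to low concentration with n = 2.
Q = [Cd²⁺]_dilute/[Cd²⁺]_conc = 6.57 × 10^-5/0.128 = 5.13 × 10^-4.
E = 0 − (0.0592/2) log Q = −(0.0592/2)(-3.290) = 0.0974 V.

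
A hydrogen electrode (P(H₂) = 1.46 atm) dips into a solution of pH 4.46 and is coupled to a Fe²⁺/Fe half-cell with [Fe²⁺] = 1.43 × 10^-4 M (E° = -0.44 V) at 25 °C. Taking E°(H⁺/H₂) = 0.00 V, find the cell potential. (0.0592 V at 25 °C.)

The hydrogen couple is the cathode, so E°_cell = 0.44 V; n = 2.
[H⁺] = 10^(−4.46) = 3.5 × 10^-5 M, and Q = [Fe²⁺]·P(H₂) / [H⁺]^2 = 1.74 × 10^5.
E = E° − (0.0592/2) log Q = 0.44 − (0.0592/2)(5.240) = 0.285 V.

0.28 V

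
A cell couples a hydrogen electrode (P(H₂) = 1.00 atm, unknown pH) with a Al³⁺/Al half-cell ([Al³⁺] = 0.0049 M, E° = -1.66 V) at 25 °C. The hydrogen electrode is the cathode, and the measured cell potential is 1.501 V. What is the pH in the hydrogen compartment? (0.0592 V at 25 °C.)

pH = 3.46

E°_cell = 1.66 V and n = 6.
log Q = n(E° − E)/0.0592 = 6×(1.66 − 1.501)/0.0592 = 16.115.
With Q = [Al³⁺]^2·P(H₂)^3 / [H⁺]^6, solving for [H⁺] gives log[H⁺] = -3.456, so pH = 3.46.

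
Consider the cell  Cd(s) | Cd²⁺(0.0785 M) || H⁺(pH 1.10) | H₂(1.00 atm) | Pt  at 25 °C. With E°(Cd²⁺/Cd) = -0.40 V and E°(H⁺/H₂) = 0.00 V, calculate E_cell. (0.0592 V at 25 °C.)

0.37 V

The hydrogen couple is the cathode, so E°_cell = 0.40 V; n = 2.
[H⁺] = 10^(−1.10) = 0.079 M, and Q = [Cd²⁺]·P(H₂) / [H⁺]^2 = 12.4.
E = E° − (0.0592/2) log Q = 0.40 − (0.0592/2)(1.095) = 0.368 V.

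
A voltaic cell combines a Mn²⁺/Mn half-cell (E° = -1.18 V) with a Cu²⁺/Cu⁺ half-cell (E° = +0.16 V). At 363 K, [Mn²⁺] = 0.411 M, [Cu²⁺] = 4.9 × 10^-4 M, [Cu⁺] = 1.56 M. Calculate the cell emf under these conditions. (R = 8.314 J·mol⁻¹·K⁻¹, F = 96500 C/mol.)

1.10 V

The Cu²⁺/Cu⁺ couple has the higher reduction potential and acts as the cathode, so E°_cell = +0.16 − (-1.18) = 1.34 V.
Balancing electrons gives n = 2; the reaction quotient is Q = [Mn²⁺]·[Cu⁺]^2/[Cu²⁺]^2 = 4.17 × 10^6.
E = E° − (RT/nF) ln Q = 1.34 − (8.314×363)/(2×96500) × (15.242) = 1.340 − 0.238 = 1.102 V.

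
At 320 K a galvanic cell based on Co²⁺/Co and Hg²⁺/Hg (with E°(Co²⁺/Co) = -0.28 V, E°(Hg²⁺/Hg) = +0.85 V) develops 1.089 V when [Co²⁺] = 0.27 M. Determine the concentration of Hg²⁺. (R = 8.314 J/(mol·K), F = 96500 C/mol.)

From the Nernst equation, ln Q = nF(E° − E)/RT = 2×96500×(1.13 − 1.089)/(8.314×320) = 2.974, so Q = 19.6.
With Q = [Co²⁺]/[Hg²⁺] and the known concentrations, [Hg²⁺] in the denominator gives [Hg²⁺] = 0.014 M.

0.014 M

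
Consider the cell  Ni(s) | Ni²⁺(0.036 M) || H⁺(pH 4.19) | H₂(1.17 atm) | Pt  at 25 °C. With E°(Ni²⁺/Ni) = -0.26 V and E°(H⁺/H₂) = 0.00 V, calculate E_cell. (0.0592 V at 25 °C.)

0.053 V

The hydrogen couple is the cathode, so E°_cell = 0.26 V; n = 2.
[H⁺] = 10^(−4.19) = 6.5 × 10^-5 M, and Q = [Ni²⁺]·P(H₂) / [H⁺]^2 = 1.01 × 10^7.
E = E° − (0.0592/2) log Q = 0.26 − (0.0592/2)(7.004) = 0.053 V.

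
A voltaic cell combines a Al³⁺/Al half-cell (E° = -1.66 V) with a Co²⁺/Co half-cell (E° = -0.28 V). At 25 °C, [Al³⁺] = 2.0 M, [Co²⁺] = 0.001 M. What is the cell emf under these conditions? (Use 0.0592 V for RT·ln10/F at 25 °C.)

1.29 V

The Co²⁺/Co couple has the higher reduction potential and acts as the cathode, so E°_cell = -0.28 − (-1.66) = 1.38 V.
Balancing electrons gives n = 6; the reaction quotient is Q = [Al³⁺]^2/[Co²⁺]^3 = 4 × 10^9.
At 25 °C, E = E° − (0.0592/n) log Q = 1.38 − (0.0592/6)(9.602) = 1.380 − 0.095 = 1.285 V.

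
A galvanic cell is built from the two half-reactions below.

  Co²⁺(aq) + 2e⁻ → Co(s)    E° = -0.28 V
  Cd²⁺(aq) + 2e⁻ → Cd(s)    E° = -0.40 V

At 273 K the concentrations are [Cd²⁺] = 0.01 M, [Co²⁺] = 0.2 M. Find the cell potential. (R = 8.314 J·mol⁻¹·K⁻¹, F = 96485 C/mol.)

0.155 V

The Co²⁺/Co couple has the higher reduction potential and acts as the cathode, so E°_cell = -0.28 − (-0.40) = 0.12 V.
Balancing electrons gives n = 2; the reaction quotient is Q = [Cd²⁺]/[Co²⁺] = 0.0500.
E = E° − (RT/nF) ln Q = 0.12 − (8.314×273)/(2×96485) × (-2.996) = 0.120 + 0.035 = 0.155 V.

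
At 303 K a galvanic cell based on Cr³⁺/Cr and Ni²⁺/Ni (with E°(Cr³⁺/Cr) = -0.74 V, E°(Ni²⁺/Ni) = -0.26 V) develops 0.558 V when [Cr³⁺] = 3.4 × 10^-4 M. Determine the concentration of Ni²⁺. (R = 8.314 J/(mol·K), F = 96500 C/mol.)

1.9 M

From the Nernst equation, ln Q = nF(E° − E)/RT = 6×96500×(0.48 − 0.558)/(8.314×303) = -17.928, so Q = 1.64 × 10^-8.
With Q = [Cr³⁺]^2/[Ni²⁺]^3 and the known concentrations, [Ni²⁺]^3 in the denominator gives [Ni²⁺] = 1.9 M.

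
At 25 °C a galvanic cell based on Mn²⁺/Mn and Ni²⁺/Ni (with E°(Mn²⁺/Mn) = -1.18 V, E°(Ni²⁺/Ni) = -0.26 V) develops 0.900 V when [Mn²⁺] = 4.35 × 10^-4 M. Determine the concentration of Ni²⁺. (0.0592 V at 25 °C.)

From the Nernst equation, log Q = n(E° − E)/0.0592 = 2(0.92 − 0.900)/0.0592 = 0.676, so Q = 4.74.
With Q = [Mn²⁺]/[Ni²⁺] and the known concentrations, [Ni²⁺] in the denominator gives [Ni²⁺] = 9.2 × 10^-5 M.

9.2 × 10^-5 M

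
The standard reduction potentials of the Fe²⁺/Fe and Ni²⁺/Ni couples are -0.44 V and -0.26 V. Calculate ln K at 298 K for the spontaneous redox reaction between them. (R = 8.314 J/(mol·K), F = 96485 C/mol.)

E°_cell = -0.26 − (-0.44) = 0.18 V, with n = 2 electrons transferred.
At equilibrium E = 0, so the Nernst equation gives ln K = nFE°/RT = (2)(96485)(0.18)/((8.314)(298)) = 14.02.

ln K = 14.0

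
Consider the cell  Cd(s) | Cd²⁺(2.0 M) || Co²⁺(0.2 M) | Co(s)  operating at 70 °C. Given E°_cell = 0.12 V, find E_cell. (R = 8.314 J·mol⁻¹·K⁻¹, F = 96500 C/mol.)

Balancing electrons gives n = 2; the reaction quotient is Q = [Cd²⁺]/[Co²⁺] = 10.0.
E = E° − (RT/nF) ln Q = 0.12 − (8.314×343)/(2×96500) × (2.303) = 0.120 − 0.034 = 0.086 V.

0.086 V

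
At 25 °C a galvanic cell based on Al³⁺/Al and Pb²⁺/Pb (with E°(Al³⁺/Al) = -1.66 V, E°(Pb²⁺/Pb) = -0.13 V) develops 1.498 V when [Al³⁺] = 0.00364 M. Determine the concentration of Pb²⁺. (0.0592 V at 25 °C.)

0.002 M

From the Nernst equation, log Q = n(E° − E)/0.0592 = 6(1.53 − 1.498)/0.0592 = 3.243, so Q = 1750.
With Q = [Al³⁺]^2/[Pb²⁺]^3 and the known concentrations, [Pb²⁺]^3 in the denominator gives [Pb²⁺] = 0.002 M.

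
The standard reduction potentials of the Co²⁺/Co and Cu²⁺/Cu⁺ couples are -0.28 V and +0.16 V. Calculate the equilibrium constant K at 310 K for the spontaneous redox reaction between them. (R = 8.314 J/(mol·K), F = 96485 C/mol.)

2 × 10^14

E°_cell = +0.16 − (-0.28) = 0.44 V, with n = 2 electrons transferred.
At equilibrium E = 0, so the Nernst equation gives ln K = nFE°/RT = (2)(96485)(0.44)/((8.314)(310)) = 32.94.
K = e^32.94 = 2 × 10^14.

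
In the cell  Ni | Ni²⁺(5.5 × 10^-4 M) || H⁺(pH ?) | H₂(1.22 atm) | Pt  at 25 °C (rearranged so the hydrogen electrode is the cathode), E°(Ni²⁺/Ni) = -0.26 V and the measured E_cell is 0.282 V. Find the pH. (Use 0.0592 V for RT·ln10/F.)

pH = 1.22

E°_cell = 0.26 V and n = 2.
log Q = n(E° − E)/0.0592 = 2×(0.26 − 0.282)/0.0592 = -0.743.
With Q = [Ni²⁺]·P(H₂) / [H⁺]^2, solving for [H⁺] gives log[H⁺] = -1.215, so pH = 1.22.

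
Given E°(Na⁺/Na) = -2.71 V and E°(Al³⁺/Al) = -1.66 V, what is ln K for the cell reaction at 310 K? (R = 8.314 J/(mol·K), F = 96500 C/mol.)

ln K = 117.9

E°_cell = -1.66 − (-2.71) = 1.05 V, with n = 3 electrons transferred.
At equilibrium E = 0, so the Nernst equation gives ln K = nFE°/RT = (3)(96500)(1.05)/((8.314)(310)) = 117.94.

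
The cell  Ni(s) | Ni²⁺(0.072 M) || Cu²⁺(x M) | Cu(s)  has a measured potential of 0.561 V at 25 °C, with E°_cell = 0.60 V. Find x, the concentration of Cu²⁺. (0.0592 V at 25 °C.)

From the Nernst equation, log Q = n(E° − E)/0.0592 = 2(0.60 − 0.561)/0.0592 = 1.318, so Q = 20.8.
With Q = [Ni²⁺]/[Cu²⁺] and the known concentrations, [Cu²⁺] in the denominator gives [Cu²⁺] = 0.0035 M.

0.0035 M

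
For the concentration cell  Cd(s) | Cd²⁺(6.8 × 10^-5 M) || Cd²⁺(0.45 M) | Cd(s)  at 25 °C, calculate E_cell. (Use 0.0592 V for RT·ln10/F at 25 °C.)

Both half-cells are Cd²⁺/Cd, so E°_cell = 0. The concentrated side is the cathode; the cell reaction moves Cd²⁺ from high to low concentration with n = 2.
Q = [Cd²⁺]_dilute/[Cd²⁺]_conc = 6.8 × 10^-5/0.45 = 1.51 × 10^-4.
E = 0 − (0.0592/2) log Q = −(0.0592/2)(-3.821) = 0.1131 V.

0.11 V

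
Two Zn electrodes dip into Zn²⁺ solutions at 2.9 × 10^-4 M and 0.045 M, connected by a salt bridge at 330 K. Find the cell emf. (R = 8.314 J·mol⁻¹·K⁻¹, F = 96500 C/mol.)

Both half-cells are Zn²⁺/Zn, so E°_cell = 0. The concentrated side is the cathode; the cell reaction moves Zn²⁺ from high to low concentration with n = 2.
Q = [Zn²⁺]_dilute/[Zn²⁺]_conc = 2.9 × 10^-4/0.045 = 0.00644.
E = 0 − (RT/nF) ln Q = −((8.314×330)/(2×96500))(-5.045) = 0.0717 V.

0.072 V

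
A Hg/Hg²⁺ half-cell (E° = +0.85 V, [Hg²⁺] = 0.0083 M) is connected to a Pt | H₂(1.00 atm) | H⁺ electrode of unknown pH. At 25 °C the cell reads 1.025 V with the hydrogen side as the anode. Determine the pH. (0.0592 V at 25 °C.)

E°_cell = 0.85 V and n = 2.
log Q = n(E° − E)/0.0592 = 2×(0.85 − 1.025)/0.0592 = -5.912.
With Q = [H⁺]^2 / ([Hg²⁺]·P(H₂)), solving for [H⁺] gives log[H⁺] = -3.997, so pH = 4.00.

pH = 4.00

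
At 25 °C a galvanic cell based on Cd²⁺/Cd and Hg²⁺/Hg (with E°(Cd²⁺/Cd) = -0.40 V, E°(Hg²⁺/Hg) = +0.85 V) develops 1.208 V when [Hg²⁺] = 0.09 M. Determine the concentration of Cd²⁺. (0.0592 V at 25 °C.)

From the Nernst equation, log Q = n(E° − E)/0.0592 = 2(1.25 − 1.208)/0.0592 = 1.419, so Q = 26.2.
With Q = [Cd²⁺]/[Hg²⁺] and the known concentrations, [Cd²⁺] in the numerator gives [Cd²⁺] = 2.4 M.

2.4 M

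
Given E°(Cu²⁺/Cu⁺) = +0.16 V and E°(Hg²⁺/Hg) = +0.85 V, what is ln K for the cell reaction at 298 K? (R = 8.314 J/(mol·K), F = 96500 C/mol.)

E°_cell = +0.85 − (+0.16) = 0.69 V, with n = 2 electrons transferred.
At equilibrium E = 0, so the Nernst equation gives ln K = nFE°/RT = (2)(96500)(0.69)/((8.314)(298)) = 53.75.

ln K = 53.8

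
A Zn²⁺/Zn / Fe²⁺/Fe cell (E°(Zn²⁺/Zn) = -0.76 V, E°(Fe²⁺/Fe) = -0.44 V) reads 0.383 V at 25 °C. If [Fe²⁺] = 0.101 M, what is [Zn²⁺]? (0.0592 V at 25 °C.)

From the Nernst equation, log Q = n(E° − E)/0.0592 = 2(0.32 − 0.383)/0.0592 = -2.128, so Q = 0.00744.
With Q = [Zn²⁺]/[Fe²⁺] and the known concentrations, [Zn²⁺] in the numerator gives [Zn²⁺] = 7.5 × 10^-4 M.

7.5 × 10^-4 M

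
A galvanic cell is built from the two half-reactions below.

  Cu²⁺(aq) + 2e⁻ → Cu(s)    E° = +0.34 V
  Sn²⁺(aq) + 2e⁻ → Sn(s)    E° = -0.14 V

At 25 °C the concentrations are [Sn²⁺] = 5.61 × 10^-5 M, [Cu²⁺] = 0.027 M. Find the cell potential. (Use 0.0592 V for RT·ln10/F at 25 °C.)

0.559 V

The Cu²⁺/Cu couple has the higher reduction potential and acts as the cathode, so E°_cell = +0.34 − (-0.14) = 0.48 V.
Balancing electrons gives n = 2; the reaction quotient is Q = [Sn²⁺]/[Cu²⁺] = 0.00208.
At 25 °C, E = E° − (0.0592/n) log Q = 0.48 − (0.0592/2)(-2.682) = 0.480 + 0.079 = 0.559 V.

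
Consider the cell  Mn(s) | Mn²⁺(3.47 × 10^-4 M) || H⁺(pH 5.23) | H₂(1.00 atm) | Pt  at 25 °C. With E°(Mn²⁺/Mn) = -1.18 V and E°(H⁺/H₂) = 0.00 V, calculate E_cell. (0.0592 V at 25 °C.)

The hydrogen couple is the cathode, so E°_cell = 1.18 V; n = 2.
[H⁺] = 10^(−5.23) = 5.9 × 10^-6 M, and Q = [Mn²⁺]·P(H₂) / [H⁺]^2 = 1 × 10^7.
E = E° − (0.0592/2) log Q = 1.18 − (0.0592/2)(7.000) = 0.973 V.

0.97 V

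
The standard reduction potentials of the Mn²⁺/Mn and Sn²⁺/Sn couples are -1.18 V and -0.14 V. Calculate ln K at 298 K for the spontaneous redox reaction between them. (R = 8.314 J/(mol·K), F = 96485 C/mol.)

E°_cell = -0.14 − (-1.18) = 1.04 V, with n = 2 electrons transferred.
At equilibrium E = 0, so the Nernst equation gives ln K = nFE°/RT = (2)(96485)(1.04)/((8.314)(298)) = 81.00.

ln K = 81.0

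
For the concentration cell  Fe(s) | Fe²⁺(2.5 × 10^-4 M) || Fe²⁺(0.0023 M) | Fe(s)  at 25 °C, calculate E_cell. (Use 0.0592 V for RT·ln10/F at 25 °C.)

Both half-cells are Fe²⁺/Fe, so E°_cell = 0. The concentrated side is the cathode; the cell reaction moves Fe²⁺ from high to low concentration with n = 2.
Q = [Fe²⁺]_dilute/[Fe²⁺]_conc = 2.5 × 10^-4/0.0023 = 0.109.
E = 0 − (0.0592/2) log Q = −(0.0592/2)(-0.964) = 0.0285 V.

0.029 V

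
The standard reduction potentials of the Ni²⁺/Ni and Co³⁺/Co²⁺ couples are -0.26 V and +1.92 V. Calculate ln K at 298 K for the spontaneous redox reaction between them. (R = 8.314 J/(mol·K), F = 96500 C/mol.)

ln K = 169.8

E°_cell = +1.92 − (-0.26) = 2.18 V, with n = 2 electrons transferred.
At equilibrium E = 0, so the Nernst equation gives ln K = nFE°/RT = (2)(96500)(2.18)/((8.314)(298)) = 169.82.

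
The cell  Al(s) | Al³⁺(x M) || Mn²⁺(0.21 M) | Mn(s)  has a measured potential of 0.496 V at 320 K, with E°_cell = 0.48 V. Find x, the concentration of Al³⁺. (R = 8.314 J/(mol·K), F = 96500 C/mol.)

0.017 M

From the Nernst equation, ln Q = nF(E° − E)/RT = 6×96500×(0.48 − 0.496)/(8.314×320) = -3.482, so Q = 0.0307.
With Q = [Al³⁺]^2/[Mn²⁺]^3 and the known concentrations, [Al³⁺]^2 in the numerator gives [Al³⁺] = 0.017 M.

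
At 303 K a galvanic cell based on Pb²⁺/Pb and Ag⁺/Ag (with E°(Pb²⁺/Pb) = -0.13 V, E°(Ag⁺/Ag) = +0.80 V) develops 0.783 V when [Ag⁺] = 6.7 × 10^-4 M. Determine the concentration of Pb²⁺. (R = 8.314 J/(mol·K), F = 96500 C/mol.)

From the Nernst equation, ln Q = nF(E° − E)/RT = 2×96500×(0.93 − 0.783)/(8.314×303) = 11.262, so Q = 7.78 × 10^4.
With Q = [Pb²⁺]/[Ag⁺]^2 and the known concentrations, [Pb²⁺] in the numerator gives [Pb²⁺] = 0.035 M.

0.035 M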